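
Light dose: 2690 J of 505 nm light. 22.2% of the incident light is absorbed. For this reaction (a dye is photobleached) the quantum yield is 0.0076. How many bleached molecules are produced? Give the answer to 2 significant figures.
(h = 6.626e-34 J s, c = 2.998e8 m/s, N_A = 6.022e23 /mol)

1.2e19 bleached molecules

Photon energy at 505 nm: hc/λ = (6.626e-34)(2.998e8)/(505e-9) = 3.934e-19 J.
Photons incident: 2690 / 3.934e-19 = 6.838e21, i.e. 6.838e21/6.022e23 = 0.01136 mol.
Photons absorbed: 0.222 × 0.01136 = 0.002522 mol.
Product: Φ × n_abs = 0.0076 × 0.002522 = 1.917e-5 mol.
As a count: 1.917e-5 × 6.022e23 = 1.2e19.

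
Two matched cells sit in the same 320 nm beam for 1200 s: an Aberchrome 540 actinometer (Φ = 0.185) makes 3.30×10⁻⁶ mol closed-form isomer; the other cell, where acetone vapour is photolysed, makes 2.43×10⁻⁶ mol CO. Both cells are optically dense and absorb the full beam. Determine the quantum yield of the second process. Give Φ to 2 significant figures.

Photons absorbed by the actinometer: 3.30×10⁻⁶ / 0.185 = 1.784×10⁻⁵ mol.
Φ(unknown) = 2.43×10⁻⁶ / 1.784×10⁻⁵ = 0.14.

Φ = 0.14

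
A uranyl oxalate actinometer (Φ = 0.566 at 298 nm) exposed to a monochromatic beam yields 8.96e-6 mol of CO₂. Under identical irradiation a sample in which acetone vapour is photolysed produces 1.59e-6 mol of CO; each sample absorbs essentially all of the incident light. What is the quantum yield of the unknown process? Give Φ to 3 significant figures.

Photons absorbed by the actinometer: 8.96e-6 / 0.566 = 1.583e-5 mol.
Φ(unknown) = 1.59e-6 / 1.583e-5 = 0.100.

Φ = 0.100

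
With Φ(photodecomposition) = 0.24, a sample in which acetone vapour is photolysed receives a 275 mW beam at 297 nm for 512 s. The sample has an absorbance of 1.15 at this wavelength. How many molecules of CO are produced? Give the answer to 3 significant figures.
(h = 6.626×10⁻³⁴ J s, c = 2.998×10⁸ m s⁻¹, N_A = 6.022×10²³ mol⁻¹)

Photon energy at 297 nm: hc/λ = (6.626×10⁻³⁴)(2.998×10⁸)/(297×10⁻⁹) = 6.688×10⁻¹⁹ J.
Energy delivered: (275 mW)(512 s) = 140.8 J.
Photons incident: 140.8 / 6.688×10⁻¹⁹ = 2.105×10²⁰, i.e. 2.105×10²⁰/6.022×10²³ = 3.496×10⁻⁴ mol.
Fraction absorbed: 1 − 10^(−1.15) = 0.9292.
Photons absorbed: 0.9292 × 3.496×10⁻⁴ = 3.248×10⁻⁴ mol.
Product: Φ × n_abs = 0.24 × 3.248×10⁻⁴ = 7.795×10⁻⁵ mol.
As a count: 7.795×10⁻⁵ × 6.022×10²³ = 4.69×10¹⁹.

4.69×10¹⁹ molecules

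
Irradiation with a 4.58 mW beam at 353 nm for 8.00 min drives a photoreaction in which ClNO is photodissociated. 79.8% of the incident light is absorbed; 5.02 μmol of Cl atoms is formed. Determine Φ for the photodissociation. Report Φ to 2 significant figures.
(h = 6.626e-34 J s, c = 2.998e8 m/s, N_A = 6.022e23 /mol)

Φ = 0.97

Product: 5.02 μmol = 5.02e-6 mol.
Photon energy at 353 nm: hc/λ = (6.626e-34)(2.998e8)/(353e-9) = 5.627e-19 J.
Energy delivered: (4.58 mW)(480 s) = 2.198 J.
Photons incident: 2.198 / 5.627e-19 = 3.906e18, i.e. 3.906e18/6.022e23 = 6.486e-6 mol.
Photons absorbed: 0.798 × 6.486e-6 = 5.176e-6 mol.
Φ = 5.02e-6 mol / 5.176e-6 mol photons = 0.97.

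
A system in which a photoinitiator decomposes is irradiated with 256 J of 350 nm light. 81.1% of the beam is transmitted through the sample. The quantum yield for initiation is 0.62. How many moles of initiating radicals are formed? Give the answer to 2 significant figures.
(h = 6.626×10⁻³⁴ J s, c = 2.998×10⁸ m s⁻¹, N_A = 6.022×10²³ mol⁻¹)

8.8×10⁻⁵ mol

Photon energy at 350 nm: hc/λ = (6.626×10⁻³⁴)(2.998×10⁸)/(350×10⁻⁹) = 5.676×10⁻¹⁹ J.
Photons incident: 256 / 5.676×10⁻¹⁹ = 4.510×10²⁰, i.e. 4.510×10²⁰/6.022×10²³ = 7.489×10⁻⁴ mol.
Fraction absorbed: 1 − 81.1/100 = 0.1890.
Photons absorbed: 0.1890 × 7.489×10⁻⁴ = 1.415×10⁻⁴ mol.
Product: Φ × n_abs = 0.62 × 1.415×10⁻⁴ = 8.773×10⁻⁵ mol.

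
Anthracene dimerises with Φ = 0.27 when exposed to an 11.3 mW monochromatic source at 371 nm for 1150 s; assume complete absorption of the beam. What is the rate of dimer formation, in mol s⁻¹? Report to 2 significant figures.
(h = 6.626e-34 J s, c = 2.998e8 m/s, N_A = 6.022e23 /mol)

9.5e-9 mol s⁻¹

Photon energy at 371 nm: hc/λ = (6.626e-34)(2.998e8)/(371e-9) = 5.354e-19 J.
Energy delivered: (11.3 mW)(1150 s) = 13.00 J.
Photons incident: 13.00 / 5.354e-19 = 2.428e19, i.e. 2.428e19/6.022e23 = 4.032e-5 mol.
Product formed: 0.27 × 4.032e-5 = 1.089e-5 mol.
Rate: 1.089e-5 / 1150 s = 9.5e-9 mol s⁻¹.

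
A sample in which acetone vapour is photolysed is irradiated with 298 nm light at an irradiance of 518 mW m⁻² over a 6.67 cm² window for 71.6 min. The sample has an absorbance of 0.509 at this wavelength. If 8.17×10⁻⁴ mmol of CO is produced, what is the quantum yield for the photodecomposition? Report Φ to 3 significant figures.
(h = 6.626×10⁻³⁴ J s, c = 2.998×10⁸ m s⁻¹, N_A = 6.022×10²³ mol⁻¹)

Product: 8.17×10⁻⁴ mmol = 8.17×10⁻⁷ mol.
Photon energy at 298 nm: hc/λ = (6.626×10⁻³⁴)(2.998×10⁸)/(298×10⁻⁹) = 6.666×10⁻¹⁹ J.
Energy delivered: (518 mW m⁻²)(6.67×10⁻⁴ m²)(4296 s) = 1.484 J.
Photons incident: 1.484 / 6.666×10⁻¹⁹ = 2.226×10¹⁸, i.e. 2.226×10¹⁸/6.022×10²³ = 3.696×10⁻⁶ mol.
Fraction absorbed: 1 − 10^(−0.509) = 0.6903.
Photons absorbed: 0.6903 × 3.696×10⁻⁶ = 2.551×10⁻⁶ mol.
Φ = 8.17×10⁻⁷ mol / 2.551×10⁻⁶ mol photons = 0.320.

Φ = 0.320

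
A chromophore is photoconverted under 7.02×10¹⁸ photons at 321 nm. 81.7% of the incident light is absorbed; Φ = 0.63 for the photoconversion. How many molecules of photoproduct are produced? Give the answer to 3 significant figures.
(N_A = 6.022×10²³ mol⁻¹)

Moles of photons: 7.02×10¹⁸ / 6.022×10²³ = 1.166×10⁻⁵ mol.
Photons absorbed: 0.817 × 1.166×10⁻⁵ = 9.526×10⁻⁶ mol.
Product: Φ × n_abs = 0.63 × 9.526×10⁻⁶ = 6.001×10⁻⁶ mol.
As a count: 6.001×10⁻⁶ × 6.022×10²³ = 3.61×10¹⁸.

3.61×10¹⁸ molecules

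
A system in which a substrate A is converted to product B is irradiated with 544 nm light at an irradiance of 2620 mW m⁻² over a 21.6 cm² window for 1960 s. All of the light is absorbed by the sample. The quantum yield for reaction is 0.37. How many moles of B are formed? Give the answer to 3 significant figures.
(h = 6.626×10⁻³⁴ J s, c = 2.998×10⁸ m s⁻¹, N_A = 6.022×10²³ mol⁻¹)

1.87×10⁻⁵ mol

Photon energy at 544 nm: hc/λ = (6.626×10⁻³⁴)(2.998×10⁸)/(544×10⁻⁹) = 3.652×10⁻¹⁹ J.
Energy delivered: (2620 mW m⁻²)(21.6×10⁻⁴ m²)(1960 s) = 11.09 J.
Photons incident: 11.09 / 3.652×10⁻¹⁹ = 3.037×10¹⁹, i.e. 3.037×10¹⁹/6.022×10²³ = 5.043×10⁻⁵ mol.
Product: Φ × n_abs = 0.37 × 5.043×10⁻⁵ = 1.866×10⁻⁵ mol.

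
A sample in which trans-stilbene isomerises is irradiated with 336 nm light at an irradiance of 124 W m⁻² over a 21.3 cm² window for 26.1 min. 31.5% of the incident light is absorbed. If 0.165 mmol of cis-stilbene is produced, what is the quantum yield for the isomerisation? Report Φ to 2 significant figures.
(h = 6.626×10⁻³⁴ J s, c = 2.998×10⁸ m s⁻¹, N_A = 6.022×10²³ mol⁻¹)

Φ = 0.45

Product: 0.165 mmol = 1.65×10⁻⁴ mol.
Photon energy at 336 nm: hc/λ = (6.626×10⁻³⁴)(2.998×10⁸)/(336×10⁻⁹) = 5.912×10⁻¹⁹ J.
Energy delivered: (124 W m⁻²)(21.3×10⁻⁴ m²)(1566 s) = 413.6 J.
Photons incident: 413.6 / 5.912×10⁻¹⁹ = 6.996×10²⁰, i.e. 6.996×10²⁰/6.022×10²³ = 0.001162 mol.
Photons absorbed: 0.315 × 0.001162 = 3.660×10⁻⁴ mol.
Φ = 1.65×10⁻⁴ mol / 3.660×10⁻⁴ mol photons = 0.45.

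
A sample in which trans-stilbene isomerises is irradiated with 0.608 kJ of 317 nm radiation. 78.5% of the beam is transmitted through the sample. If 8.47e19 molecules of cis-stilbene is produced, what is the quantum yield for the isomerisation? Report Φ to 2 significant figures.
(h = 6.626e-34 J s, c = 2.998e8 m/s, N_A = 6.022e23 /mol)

Product: 8.47e19 / 6.022e23 = 1.407e-4 mol.
Photon energy at 317 nm: hc/λ = (6.626e-34)(2.998e8)/(317e-9) = 6.266e-19 J.
Incident energy: 0.608 kJ = 608 J.
Photons incident: 608 / 6.266e-19 = 9.703e20, i.e. 9.703e20/6.022e23 = 0.001611 mol.
Fraction absorbed: 1 − 78.5/100 = 0.2150.
Photons absorbed: 0.2150 × 0.001611 = 3.464e-4 mol.
Φ = 1.407e-4 mol / 3.464e-4 mol photons = 0.41.

Φ = 0.41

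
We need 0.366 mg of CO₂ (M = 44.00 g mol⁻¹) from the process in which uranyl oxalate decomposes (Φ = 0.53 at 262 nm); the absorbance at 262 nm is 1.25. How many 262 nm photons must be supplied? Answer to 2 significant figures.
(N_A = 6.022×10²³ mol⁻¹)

1.0×10¹⁹ photons

Product: 0.366 mg / 44.00 g mol⁻¹ = 8.318×10⁻⁶ mol.
Photons that must be absorbed: 8.318×10⁻⁶ / 0.53 = 1.569×10⁻⁵ mol.
Fraction absorbed: 1 − 10^(−1.25) = 0.9438.
Incident photons needed: 1.569×10⁻⁵ / 0.9438 = 1.662×10⁻⁵ mol.
Photon count: 1.662×10⁻⁵ × 6.022×10²³ = 1.0×10¹⁹.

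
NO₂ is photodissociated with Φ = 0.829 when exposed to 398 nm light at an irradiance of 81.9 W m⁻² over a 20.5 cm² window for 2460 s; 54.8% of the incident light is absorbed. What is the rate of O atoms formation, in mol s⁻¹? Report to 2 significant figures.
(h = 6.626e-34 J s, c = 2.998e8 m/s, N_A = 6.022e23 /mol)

Photon energy at 398 nm: hc/λ = (6.626e-34)(2.998e8)/(398e-9) = 4.991e-19 J.
Energy delivered: (81.9 W m⁻²)(20.5e-4 m²)(2460 s) = 413.0 J.
Photons incident: 413.0 / 4.991e-19 = 8.275e20, i.e. 8.275e20/6.022e23 = 0.001374 mol.
Photons absorbed: 0.548 × 0.001374 = 7.530e-4 mol.
Product formed: 0.829 × 7.530e-4 = 6.242e-4 mol.
Rate: 6.242e-4 / 2460 s = 2.5e-7 mol s⁻¹.

2.5e-7 mol s⁻¹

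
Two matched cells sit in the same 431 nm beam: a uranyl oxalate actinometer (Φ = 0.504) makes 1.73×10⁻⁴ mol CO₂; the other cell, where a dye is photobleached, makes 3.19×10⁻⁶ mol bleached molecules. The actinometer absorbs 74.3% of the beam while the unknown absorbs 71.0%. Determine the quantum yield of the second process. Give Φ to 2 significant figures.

Photons absorbed by the actinometer: 1.73×10⁻⁴ / 0.504 = 3.433×10⁻⁴ mol.
Incident flux: 3.433×10⁻⁴ / 0.743 = 4.620×10⁻⁴ einstein.
Absorbed by unknown: 0.710 × 4.620×10⁻⁴ = 3.280×10⁻⁴ mol.
Φ(unknown) = 3.19×10⁻⁶ / 3.280×10⁻⁴ = 0.0097.

Φ = 0.0097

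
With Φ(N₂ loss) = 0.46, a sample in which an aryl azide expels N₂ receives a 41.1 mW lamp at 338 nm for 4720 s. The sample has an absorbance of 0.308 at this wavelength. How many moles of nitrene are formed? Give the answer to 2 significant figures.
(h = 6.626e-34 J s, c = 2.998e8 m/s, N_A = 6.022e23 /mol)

Photon energy at 338 nm: hc/λ = (6.626e-34)(2.998e8)/(338e-9) = 5.877e-19 J.
Energy delivered: (41.1 mW)(4720 s) = 194.0 J.
Photons incident: 194.0 / 5.877e-19 = 3.301e20, i.e. 3.301e20/6.022e23 = 5.482e-4 mol.
Fraction absorbed: 1 − 10^(−0.308) = 0.5080.
Photons absorbed: 0.5080 × 5.482e-4 = 2.785e-4 mol.
Product: Φ × n_abs = 0.46 × 2.785e-4 = 1.281e-4 mol.

1.3e-4 mol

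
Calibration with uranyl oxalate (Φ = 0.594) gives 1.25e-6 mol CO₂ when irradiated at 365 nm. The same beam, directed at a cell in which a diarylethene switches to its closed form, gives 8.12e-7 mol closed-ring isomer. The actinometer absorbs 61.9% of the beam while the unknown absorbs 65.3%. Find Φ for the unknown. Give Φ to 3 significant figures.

Photons absorbed by the actinometer: 1.25e-6 / 0.594 = 2.104e-6 mol.
Incident flux: 2.104e-6 / 0.619 = 3.399e-6 einstein.
Absorbed by unknown: 0.653 × 3.399e-6 = 2.220e-6 mol.
Φ(unknown) = 8.12e-7 / 2.220e-6 = 0.366.

Φ = 0.366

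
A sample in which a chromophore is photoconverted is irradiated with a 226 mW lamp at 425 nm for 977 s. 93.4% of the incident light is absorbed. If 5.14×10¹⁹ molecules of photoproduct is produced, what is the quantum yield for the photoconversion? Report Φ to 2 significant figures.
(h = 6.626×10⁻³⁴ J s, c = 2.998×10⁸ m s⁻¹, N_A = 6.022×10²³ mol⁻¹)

Φ = 0.12

Product: 5.14×10¹⁹ / 6.022×10²³ = 8.535×10⁻⁵ mol.
Photon energy at 425 nm: hc/λ = (6.626×10⁻³⁴)(2.998×10⁸)/(425×10⁻⁹) = 4.674×10⁻¹⁹ J.
Energy delivered: (226 mW)(977 s) = 220.8 J.
Photons incident: 220.8 / 4.674×10⁻¹⁹ = 4.724×10²⁰, i.e. 4.724×10²⁰/6.022×10²³ = 7.845×10⁻⁴ mol.
Photons absorbed: 0.934 × 7.845×10⁻⁴ = 7.327×10⁻⁴ mol.
Φ = 8.535×10⁻⁵ mol / 7.327×10⁻⁴ mol photons = 0.12.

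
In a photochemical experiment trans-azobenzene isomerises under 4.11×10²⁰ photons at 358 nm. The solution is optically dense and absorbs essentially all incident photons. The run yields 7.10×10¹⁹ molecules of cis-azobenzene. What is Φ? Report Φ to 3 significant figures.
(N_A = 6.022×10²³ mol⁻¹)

Product: 7.10×10¹⁹ / 6.022×10²³ = 1.179×10⁻⁴ mol.
Moles of photons: 4.11×10²⁰ / 6.022×10²³ = 6.825×10⁻⁴ mol.
Φ = 1.179×10⁻⁴ mol / 6.825×10⁻⁴ mol photons = 0.173.

Φ = 0.173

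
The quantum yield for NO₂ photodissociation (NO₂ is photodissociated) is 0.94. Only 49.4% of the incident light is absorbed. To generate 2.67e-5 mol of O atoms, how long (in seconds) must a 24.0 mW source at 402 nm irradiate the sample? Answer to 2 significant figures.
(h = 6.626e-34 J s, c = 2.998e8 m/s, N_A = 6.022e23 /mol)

t ≈ 710 s

Photons that must be absorbed: 2.67e-5 / 0.94 = 2.840e-5 mol.
Incident photons needed: 2.840e-5 / 0.494 = 5.749e-5 mol.
Photon energy: hc/λ = 4.941e-19 J; per mole, 2.975e5 J mol⁻¹.
Energy required: 5.749e-5 × 2.975e5 = 17.10 J.
Time: 17.10 J / 0.024 W = 710 s.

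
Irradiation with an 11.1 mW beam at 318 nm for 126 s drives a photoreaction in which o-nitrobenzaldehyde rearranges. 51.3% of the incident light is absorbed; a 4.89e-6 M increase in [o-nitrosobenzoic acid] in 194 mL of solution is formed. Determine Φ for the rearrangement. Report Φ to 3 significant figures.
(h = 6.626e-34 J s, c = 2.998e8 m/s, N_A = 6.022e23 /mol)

Product: (4.89e-6 M)(0.194 L) = 9.487e-7 mol.
Photon energy at 318 nm: hc/λ = (6.626e-34)(2.998e8)/(318e-9) = 6.247e-19 J.
Energy delivered: (11.1 mW)(126 s) = 1.399 J.
Photons incident: 1.399 / 6.247e-19 = 2.239e18, i.e. 2.239e18/6.022e23 = 3.718e-6 mol.
Photons absorbed: 0.513 × 3.718e-6 = 1.907e-6 mol.
Φ = 9.487e-7 mol / 1.907e-6 mol photons = 0.497.

Φ = 0.497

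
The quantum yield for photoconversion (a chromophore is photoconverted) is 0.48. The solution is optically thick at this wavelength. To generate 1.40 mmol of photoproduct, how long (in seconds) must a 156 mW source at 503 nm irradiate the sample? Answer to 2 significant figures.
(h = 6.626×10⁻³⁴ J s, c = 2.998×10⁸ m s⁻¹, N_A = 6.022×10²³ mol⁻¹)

t ≈ 4400 s

Product: 1.40 mmol = 0.00140 mol.
Photons that must be absorbed: 0.00140 / 0.48 = 0.002917 mol.
Photon energy: hc/λ = 3.949×10⁻¹⁹ J; per mole, 2.378×10⁵ J mol⁻¹.
Energy required: 0.002917 × 2.378×10⁵ = 693.7 J.
Time: 693.7 J / 0.156 W = 4400 s.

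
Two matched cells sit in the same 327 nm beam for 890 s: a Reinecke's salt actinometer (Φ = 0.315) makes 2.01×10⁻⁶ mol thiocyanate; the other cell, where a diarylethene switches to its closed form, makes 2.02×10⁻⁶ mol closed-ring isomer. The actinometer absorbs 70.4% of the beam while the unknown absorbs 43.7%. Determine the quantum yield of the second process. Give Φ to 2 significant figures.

Photons absorbed by the actinometer: 2.01×10⁻⁶ / 0.315 = 6.381×10⁻⁶ mol.
Incident flux: 6.381×10⁻⁶ / 0.704 = 9.064×10⁻⁶ einstein.
Absorbed by unknown: 0.437 × 9.064×10⁻⁶ = 3.961×10⁻⁶ mol.
Φ(unknown) = 2.02×10⁻⁶ / 3.961×10⁻⁶ = 0.51.

Φ = 0.51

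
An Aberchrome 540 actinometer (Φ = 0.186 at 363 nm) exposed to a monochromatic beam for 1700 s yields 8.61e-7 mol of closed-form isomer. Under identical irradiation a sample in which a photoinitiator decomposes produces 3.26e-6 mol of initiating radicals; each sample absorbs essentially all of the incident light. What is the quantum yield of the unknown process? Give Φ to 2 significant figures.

Φ = 0.70

Photons absorbed by the actinometer: 8.61e-7 / 0.186 = 4.629e-6 mol.
Φ(unknown) = 3.26e-6 / 4.629e-6 = 0.70.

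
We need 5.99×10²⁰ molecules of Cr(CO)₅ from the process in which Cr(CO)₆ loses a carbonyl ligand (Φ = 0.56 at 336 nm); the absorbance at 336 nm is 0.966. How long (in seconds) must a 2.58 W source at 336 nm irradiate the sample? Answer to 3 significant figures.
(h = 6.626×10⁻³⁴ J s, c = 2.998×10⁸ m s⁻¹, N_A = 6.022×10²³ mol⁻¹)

t ≈ 275 s

Product: 5.99×10²⁰ / 6.022×10²³ = 9.947×10⁻⁴ mol.
Photons that must be absorbed: 9.947×10⁻⁴ / 0.56 = 0.001776 mol.
Fraction absorbed: 1 − 10^(−0.966) = 0.8919.
Incident photons needed: 0.001776 / 0.8919 = 0.001991 mol.
Photon energy: hc/λ = 5.912×10⁻¹⁹ J; per mole, 3.560×10⁵ J mol⁻¹.
Energy required: 0.001991 × 3.560×10⁵ = 708.8 J.
Time: 708.8 J / 2.58 W = 275 s.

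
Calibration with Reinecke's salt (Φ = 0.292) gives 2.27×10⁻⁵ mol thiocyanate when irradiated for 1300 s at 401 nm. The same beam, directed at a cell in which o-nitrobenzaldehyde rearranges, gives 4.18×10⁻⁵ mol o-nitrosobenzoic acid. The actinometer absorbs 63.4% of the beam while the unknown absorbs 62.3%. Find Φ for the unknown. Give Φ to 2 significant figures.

Photons absorbed by the actinometer: 2.27×10⁻⁵ / 0.292 = 7.774×10⁻⁵ mol.
Incident flux: 7.774×10⁻⁵ / 0.634 = 1.226×10⁻⁴ einstein.
Absorbed by unknown: 0.623 × 1.226×10⁻⁴ = 7.638×10⁻⁵ mol.
Φ(unknown) = 4.18×10⁻⁵ / 7.638×10⁻⁵ = 0.55.

Φ = 0.55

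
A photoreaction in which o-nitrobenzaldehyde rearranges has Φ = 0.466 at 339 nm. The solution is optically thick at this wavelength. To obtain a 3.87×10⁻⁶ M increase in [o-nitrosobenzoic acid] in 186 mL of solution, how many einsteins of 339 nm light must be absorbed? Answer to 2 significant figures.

Product: (3.87×10⁻⁶ M)(0.186 L) = 7.198×10⁻⁷ mol.
Photons that must be absorbed: 7.198×10⁻⁷ / 0.466 = 1.545×10⁻⁶ mol.

1.5×10⁻⁶ einstein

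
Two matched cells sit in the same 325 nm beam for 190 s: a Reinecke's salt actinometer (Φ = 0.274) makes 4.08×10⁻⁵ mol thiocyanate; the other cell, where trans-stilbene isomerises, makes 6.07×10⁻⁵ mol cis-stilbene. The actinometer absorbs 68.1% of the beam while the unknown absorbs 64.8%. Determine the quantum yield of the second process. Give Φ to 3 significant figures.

Photons absorbed by the actinometer: 4.08×10⁻⁵ / 0.274 = 1.489×10⁻⁴ mol.
Incident flux: 1.489×10⁻⁴ / 0.681 = 2.186×10⁻⁴ einstein.
Absorbed by unknown: 0.648 × 2.186×10⁻⁴ = 1.417×10⁻⁴ mol.
Φ(unknown) = 6.07×10⁻⁵ / 1.417×10⁻⁴ = 0.428.

Φ = 0.428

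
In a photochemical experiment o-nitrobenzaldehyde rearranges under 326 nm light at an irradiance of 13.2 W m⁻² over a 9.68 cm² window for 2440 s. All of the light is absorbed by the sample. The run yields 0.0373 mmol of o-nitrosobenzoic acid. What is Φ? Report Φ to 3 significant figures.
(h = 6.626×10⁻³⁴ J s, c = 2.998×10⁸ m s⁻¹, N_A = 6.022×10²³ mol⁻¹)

Φ = 0.439

Product: 0.0373 mmol = 3.73×10⁻⁵ mol.
Photon energy at 326 nm: hc/λ = (6.626×10⁻³⁴)(2.998×10⁸)/(326×10⁻⁹) = 6.093×10⁻¹⁹ J.
Energy delivered: (13.2 W m⁻²)(9.68×10⁻⁴ m²)(2440 s) = 31.18 J.
Photons incident: 31.18 / 6.093×10⁻¹⁹ = 5.117×10¹⁹, i.e. 5.117×10¹⁹/6.022×10²³ = 8.497×10⁻⁵ mol.
Φ = 3.73×10⁻⁵ mol / 8.497×10⁻⁵ mol photons = 0.439.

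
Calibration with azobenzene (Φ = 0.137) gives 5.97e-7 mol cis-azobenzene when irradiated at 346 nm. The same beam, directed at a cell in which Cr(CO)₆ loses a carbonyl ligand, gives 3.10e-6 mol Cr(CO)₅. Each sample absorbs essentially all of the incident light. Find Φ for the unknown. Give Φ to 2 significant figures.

Photons absorbed by the actinometer: 5.97e-7 / 0.137 = 4.358e-6 mol.
Φ(unknown) = 3.10e-6 / 4.358e-6 = 0.71.

Φ = 0.71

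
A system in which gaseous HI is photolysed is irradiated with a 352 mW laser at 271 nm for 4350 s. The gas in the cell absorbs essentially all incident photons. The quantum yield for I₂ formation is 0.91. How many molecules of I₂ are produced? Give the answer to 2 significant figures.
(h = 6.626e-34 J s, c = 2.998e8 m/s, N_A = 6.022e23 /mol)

Photon energy at 271 nm: hc/λ = (6.626e-34)(2.998e8)/(271e-9) = 7.330e-19 J.
Energy delivered: (352 mW)(4350 s) = 1531 J.
Photons incident: 1531 / 7.330e-19 = 2.089e21, i.e. 2.089e21/6.022e23 = 0.003469 mol.
Product: Φ × n_abs = 0.91 × 0.003469 = 0.003157 mol.
As a count: 0.003157 × 6.022e23 = 1.9e21.

1.9e21 molecules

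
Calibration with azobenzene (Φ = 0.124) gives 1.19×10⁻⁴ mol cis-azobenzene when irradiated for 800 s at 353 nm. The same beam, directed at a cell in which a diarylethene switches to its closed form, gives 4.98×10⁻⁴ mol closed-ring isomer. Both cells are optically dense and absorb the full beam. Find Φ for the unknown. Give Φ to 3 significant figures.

Photons absorbed by the actinometer: 1.19×10⁻⁴ / 0.124 = 9.597×10⁻⁴ mol.
Φ(unknown) = 4.98×10⁻⁴ / 9.597×10⁻⁴ = 0.519.

Φ = 0.519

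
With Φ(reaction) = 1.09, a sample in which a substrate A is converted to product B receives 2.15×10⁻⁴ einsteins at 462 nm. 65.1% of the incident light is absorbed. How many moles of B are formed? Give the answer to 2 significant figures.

Photons absorbed: 0.651 × 2.15×10⁻⁴ = 1.400×10⁻⁴ mol.
Product: Φ × n_abs = 1.09 × 1.400×10⁻⁴ = 1.526×10⁻⁴ mol.

1.5×10⁻⁴ mol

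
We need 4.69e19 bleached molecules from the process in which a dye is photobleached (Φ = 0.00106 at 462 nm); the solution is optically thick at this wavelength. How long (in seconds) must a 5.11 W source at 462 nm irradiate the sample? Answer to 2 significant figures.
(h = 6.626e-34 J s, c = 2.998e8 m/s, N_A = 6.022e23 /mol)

t ≈ 3700 s

Product: 4.69e19 / 6.022e23 = 7.788e-5 mol.
Photons that must be absorbed: 7.788e-5 / 0.00106 = 0.07347 mol.
Photon energy: hc/λ = 4.300e-19 J; per mole, 2.589e5 J mol⁻¹.
Energy required: 0.07347 × 2.589e5 = 1.902e4 J.
Time: 1.902e4 J / 5.11 W = 3700 s.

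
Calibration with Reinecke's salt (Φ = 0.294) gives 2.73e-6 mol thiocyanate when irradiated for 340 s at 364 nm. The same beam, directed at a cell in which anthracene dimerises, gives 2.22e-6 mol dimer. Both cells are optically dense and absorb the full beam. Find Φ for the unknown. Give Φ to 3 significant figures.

Φ = 0.239

Photons absorbed by the actinometer: 2.73e-6 / 0.294 = 9.286e-6 mol.
Φ(unknown) = 2.22e-6 / 9.286e-6 = 0.239.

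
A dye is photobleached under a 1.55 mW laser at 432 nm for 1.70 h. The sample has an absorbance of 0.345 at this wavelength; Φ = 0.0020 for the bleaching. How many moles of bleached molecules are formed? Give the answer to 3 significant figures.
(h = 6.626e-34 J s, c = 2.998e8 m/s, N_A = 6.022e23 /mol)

Photon energy at 432 nm: hc/λ = (6.626e-34)(2.998e8)/(432e-9) = 4.598e-19 J.
Energy delivered: (1.55 mW)(6120 s) = 9.486 J.
Photons incident: 9.486 / 4.598e-19 = 2.063e19, i.e. 2.063e19/6.022e23 = 3.426e-5 mol.
Fraction absorbed: 1 − 10^(−0.345) = 0.5481.
Photons absorbed: 0.5481 × 3.426e-5 = 1.878e-5 mol.
Product: Φ × n_abs = 0.0020 × 1.878e-5 = 3.756e-8 mol.

3.76e-8 mol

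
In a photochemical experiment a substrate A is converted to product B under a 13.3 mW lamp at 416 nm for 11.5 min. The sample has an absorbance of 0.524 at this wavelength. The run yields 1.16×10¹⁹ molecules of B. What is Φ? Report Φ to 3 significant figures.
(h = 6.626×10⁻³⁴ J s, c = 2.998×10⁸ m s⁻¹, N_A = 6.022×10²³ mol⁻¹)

Φ = 0.861

Product: 1.16×10¹⁹ / 6.022×10²³ = 1.926×10⁻⁵ mol.
Photon energy at 416 nm: hc/λ = (6.626×10⁻³⁴)(2.998×10⁸)/(416×10⁻⁹) = 4.775×10⁻¹⁹ J.
Energy delivered: (13.3 mW)(690 s) = 9.177 J.
Photons incident: 9.177 / 4.775×10⁻¹⁹ = 1.922×10¹⁹, i.e. 1.922×10¹⁹/6.022×10²³ = 3.192×10⁻⁵ mol.
Fraction absorbed: 1 − 10^(−0.524) = 0.7008.
Photons absorbed: 0.7008 × 3.192×10⁻⁵ = 2.237×10⁻⁵ mol.
Φ = 1.926×10⁻⁵ mol / 2.237×10⁻⁵ mol photons = 0.861.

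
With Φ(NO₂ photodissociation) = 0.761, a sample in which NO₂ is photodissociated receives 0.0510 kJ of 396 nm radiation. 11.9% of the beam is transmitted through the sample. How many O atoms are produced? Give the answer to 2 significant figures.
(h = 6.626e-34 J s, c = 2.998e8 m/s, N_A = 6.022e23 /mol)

6.8e19 atoms

Photon energy at 396 nm: hc/λ = (6.626e-34)(2.998e8)/(396e-9) = 5.016e-19 J.
Incident energy: 0.0510 kJ = 51.0 J.
Photons incident: 51.0 / 5.016e-19 = 1.017e20, i.e. 1.017e20/6.022e23 = 1.689e-4 mol.
Fraction absorbed: 1 − 11.9/100 = 0.8810.
Photons absorbed: 0.8810 × 1.689e-4 = 1.488e-4 mol.
Product: Φ × n_abs = 0.761 × 1.488e-4 = 1.132e-4 mol.
As a count: 1.132e-4 × 6.022e23 = 6.8e19.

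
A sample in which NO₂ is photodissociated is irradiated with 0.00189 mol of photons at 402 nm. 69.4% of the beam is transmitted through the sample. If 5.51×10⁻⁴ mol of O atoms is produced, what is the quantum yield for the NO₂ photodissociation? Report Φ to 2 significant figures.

Fraction absorbed: 1 − 69.4/100 = 0.3060.
Photons absorbed: 0.3060 × 0.00189 = 5.783×10⁻⁴ mol.
Φ = 5.51×10⁻⁴ mol / 5.783×10⁻⁴ mol photons = 0.95.

Φ = 0.95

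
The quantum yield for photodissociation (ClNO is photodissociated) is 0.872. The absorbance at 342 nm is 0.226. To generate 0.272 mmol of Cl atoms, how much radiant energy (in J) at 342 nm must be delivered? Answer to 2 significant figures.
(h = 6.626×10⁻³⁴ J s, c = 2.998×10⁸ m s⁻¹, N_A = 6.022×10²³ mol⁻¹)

Product: 0.272 mmol = 2.72×10⁻⁴ mol.
Photons that must be absorbed: 2.72×10⁻⁴ / 0.872 = 3.119×10⁻⁴ mol.
Fraction absorbed: 1 − 10^(−0.226) = 0.4057.
Incident photons needed: 3.119×10⁻⁴ / 0.4057 = 7.688×10⁻⁴ mol.
Photon energy: hc/λ = 5.808×10⁻¹⁹ J; per mole, 3.498×10⁵ J mol⁻¹.
Energy required: 7.688×10⁻⁴ × 3.498×10⁵ = 270 J.

270 J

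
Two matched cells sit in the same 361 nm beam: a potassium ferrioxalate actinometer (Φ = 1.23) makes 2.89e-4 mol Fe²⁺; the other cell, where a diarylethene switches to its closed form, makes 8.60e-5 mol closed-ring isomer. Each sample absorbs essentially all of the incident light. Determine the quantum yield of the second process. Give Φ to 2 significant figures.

Photons absorbed by the actinometer: 2.89e-4 / 1.23 = 2.350e-4 mol.
Φ(unknown) = 8.60e-5 / 2.350e-4 = 0.37.

Φ = 0.37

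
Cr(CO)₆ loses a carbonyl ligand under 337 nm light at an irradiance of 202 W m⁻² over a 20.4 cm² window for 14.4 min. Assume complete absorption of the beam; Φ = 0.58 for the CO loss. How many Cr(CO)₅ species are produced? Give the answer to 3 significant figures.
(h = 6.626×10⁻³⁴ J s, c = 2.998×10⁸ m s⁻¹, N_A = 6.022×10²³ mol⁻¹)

Photon energy at 337 nm: hc/λ = (6.626×10⁻³⁴)(2.998×10⁸)/(337×10⁻⁹) = 5.895×10⁻¹⁹ J.
Energy delivered: (202 W m⁻²)(20.4×10⁻⁴ m²)(864 s) = 356.0 J.
Photons incident: 356.0 / 5.895×10⁻¹⁹ = 6.039×10²⁰, i.e. 6.039×10²⁰/6.022×10²³ = 0.001003 mol.
Product: Φ × n_abs = 0.58 × 0.001003 = 5.817×10⁻⁴ mol.
As a count: 5.817×10⁻⁴ × 6.022×10²³ = 3.50×10²⁰.

3.50×10²⁰ species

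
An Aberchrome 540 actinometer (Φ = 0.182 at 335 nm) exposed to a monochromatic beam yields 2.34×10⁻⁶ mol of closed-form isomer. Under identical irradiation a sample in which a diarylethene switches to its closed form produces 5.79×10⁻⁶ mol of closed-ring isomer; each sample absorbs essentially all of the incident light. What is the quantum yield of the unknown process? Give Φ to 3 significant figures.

Photons absorbed by the actinometer: 2.34×10⁻⁶ / 0.182 = 1.286×10⁻⁵ mol.
Φ(unknown) = 5.79×10⁻⁶ / 1.286×10⁻⁵ = 0.450.

Φ = 0.450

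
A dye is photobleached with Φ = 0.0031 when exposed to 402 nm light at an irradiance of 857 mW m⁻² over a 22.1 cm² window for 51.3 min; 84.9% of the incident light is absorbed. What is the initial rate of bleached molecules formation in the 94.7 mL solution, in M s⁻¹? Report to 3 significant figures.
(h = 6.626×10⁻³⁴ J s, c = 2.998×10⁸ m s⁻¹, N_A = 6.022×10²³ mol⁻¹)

1.77×10⁻¹⁰ M s⁻¹

Photon energy at 402 nm: hc/λ = (6.626×10⁻³⁴)(2.998×10⁸)/(402×10⁻⁹) = 4.941×10⁻¹⁹ J.
Energy delivered: (857 mW m⁻²)(22.1×10⁻⁴ m²)(3078 s) = 5.830 J.
Photons incident: 5.830 / 4.941×10⁻¹⁹ = 1.180×10¹⁹, i.e. 1.180×10¹⁹/6.022×10²³ = 1.959×10⁻⁵ mol.
Photons absorbed: 0.849 × 1.959×10⁻⁵ = 1.663×10⁻⁵ mol.
Product formed: 0.0031 × 1.663×10⁻⁵ = 5.155×10⁻⁸ mol.
Rate: 5.155×10⁻⁸ mol / (3078 s × 0.0947 L) = 1.77×10⁻¹⁰ M s⁻¹.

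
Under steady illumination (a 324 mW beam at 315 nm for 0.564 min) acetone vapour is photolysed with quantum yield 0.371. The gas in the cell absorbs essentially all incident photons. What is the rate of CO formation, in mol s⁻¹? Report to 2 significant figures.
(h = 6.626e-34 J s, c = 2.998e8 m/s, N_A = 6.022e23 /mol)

3.2e-7 mol s⁻¹

Photon energy at 315 nm: hc/λ = (6.626e-34)(2.998e8)/(315e-9) = 6.306e-19 J.
Energy delivered: (324 mW)(33.84 s) = 10.96 J.
Photons incident: 10.96 / 6.306e-19 = 1.738e19, i.e. 1.738e19/6.022e23 = 2.886e-5 mol.
Product formed: 0.371 × 2.886e-5 = 1.071e-5 mol.
Rate: 1.071e-5 / 33.84 s = 3.2e-7 mol s⁻¹.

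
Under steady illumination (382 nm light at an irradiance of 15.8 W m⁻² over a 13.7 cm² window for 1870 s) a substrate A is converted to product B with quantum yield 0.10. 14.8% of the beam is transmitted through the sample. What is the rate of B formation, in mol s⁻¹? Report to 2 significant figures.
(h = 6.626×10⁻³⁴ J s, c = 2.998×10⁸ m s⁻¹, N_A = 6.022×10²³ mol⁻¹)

5.9×10⁻⁹ mol s⁻¹

Photon energy at 382 nm: hc/λ = (6.626×10⁻³⁴)(2.998×10⁸)/(382×10⁻⁹) = 5.200×10⁻¹⁹ J.
Energy delivered: (15.8 W m⁻²)(13.7×10⁻⁴ m²)(1870 s) = 40.48 J.
Photons incident: 40.48 / 5.200×10⁻¹⁹ = 7.785×10¹⁹, i.e. 7.785×10¹⁹/6.022×10²³ = 1.293×10⁻⁴ mol.
Fraction absorbed: 1 − 14.8/100 = 0.8520.
Photons absorbed: 0.8520 × 1.293×10⁻⁴ = 1.102×10⁻⁴ mol.
Product formed: 0.10 × 1.102×10⁻⁴ = 1.102×10⁻⁵ mol.
Rate: 1.102×10⁻⁵ / 1870 s = 5.9×10⁻⁹ mol s⁻¹.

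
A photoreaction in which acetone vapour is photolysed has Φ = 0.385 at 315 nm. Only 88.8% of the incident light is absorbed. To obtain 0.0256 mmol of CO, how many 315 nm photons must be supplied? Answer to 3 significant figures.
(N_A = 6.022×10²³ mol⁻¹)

Product: 0.0256 mmol = 2.56×10⁻⁵ mol.
Photons that must be absorbed: 2.56×10⁻⁵ / 0.385 = 6.649×10⁻⁵ mol.
Incident photons needed: 6.649×10⁻⁵ / 0.888 = 7.488×10⁻⁵ mol.
Photon count: 7.488×10⁻⁵ × 6.022×10²³ = 4.51×10¹⁹.

4.51×10¹⁹ photons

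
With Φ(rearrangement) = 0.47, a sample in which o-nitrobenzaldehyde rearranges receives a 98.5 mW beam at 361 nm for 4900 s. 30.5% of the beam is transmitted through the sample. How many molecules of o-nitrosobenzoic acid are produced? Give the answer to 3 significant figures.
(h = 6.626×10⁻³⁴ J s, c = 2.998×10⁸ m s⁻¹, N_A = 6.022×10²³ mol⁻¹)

Photon energy at 361 nm: hc/λ = (6.626×10⁻³⁴)(2.998×10⁸)/(361×10⁻⁹) = 5.503×10⁻¹⁹ J.
Energy delivered: (98.5 mW)(4900 s) = 482.7 J.
Photons incident: 482.7 / 5.503×10⁻¹⁹ = 8.772×10²⁰, i.e. 8.772×10²⁰/6.022×10²³ = 0.001457 mol.
Fraction absorbed: 1 − 30.5/100 = 0.6950.
Photons absorbed: 0.6950 × 0.001457 = 0.001013 mol.
Product: Φ × n_abs = 0.47 × 0.001013 = 4.761×10⁻⁴ mol.
As a count: 4.761×10⁻⁴ × 6.022×10²³ = 2.87×10²⁰.

2.87×10²⁰ molecules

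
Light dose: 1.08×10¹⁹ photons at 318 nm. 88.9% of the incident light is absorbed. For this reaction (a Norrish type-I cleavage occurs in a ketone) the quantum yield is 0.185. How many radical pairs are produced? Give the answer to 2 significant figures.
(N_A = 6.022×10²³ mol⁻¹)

Moles of photons: 1.08×10¹⁹ / 6.022×10²³ = 1.793×10⁻⁵ mol.
Photons absorbed: 0.889 × 1.793×10⁻⁵ = 1.594×10⁻⁵ mol.
Product: Φ × n_abs = 0.185 × 1.594×10⁻⁵ = 2.949×10⁻⁶ mol.
As a count: 2.949×10⁻⁶ × 6.022×10²³ = 1.8×10¹⁸.

1.8×10¹⁸ radical pairs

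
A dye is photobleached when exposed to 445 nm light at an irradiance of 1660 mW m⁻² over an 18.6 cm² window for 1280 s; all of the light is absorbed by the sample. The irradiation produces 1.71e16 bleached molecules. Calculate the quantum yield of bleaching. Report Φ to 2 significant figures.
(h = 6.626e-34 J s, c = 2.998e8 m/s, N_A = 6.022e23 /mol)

Product: 1.71e16 / 6.022e23 = 2.840e-8 mol.
Photon energy at 445 nm: hc/λ = (6.626e-34)(2.998e8)/(445e-9) = 4.464e-19 J.
Energy delivered: (1660 mW m⁻²)(18.6e-4 m²)(1280 s) = 3.952 J.
Photons incident: 3.952 / 4.464e-19 = 8.853e18, i.e. 8.853e18/6.022e23 = 1.470e-5 mol.
Φ = 2.840e-8 mol / 1.470e-5 mol photons = 0.0019.

Φ = 0.0019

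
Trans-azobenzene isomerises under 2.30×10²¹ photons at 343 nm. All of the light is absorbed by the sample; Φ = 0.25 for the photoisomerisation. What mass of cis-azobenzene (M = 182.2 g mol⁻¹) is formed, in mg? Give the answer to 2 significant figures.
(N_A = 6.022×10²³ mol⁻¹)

Moles of photons: 2.30×10²¹ / 6.022×10²³ = 0.003819 mol.
Product: Φ × n_abs = 0.25 × 0.003819 = 9.548×10⁻⁴ mol.
Mass: 9.548×10⁻⁴ × 182.2 = 0.1740 g = 170 mg.

170 mg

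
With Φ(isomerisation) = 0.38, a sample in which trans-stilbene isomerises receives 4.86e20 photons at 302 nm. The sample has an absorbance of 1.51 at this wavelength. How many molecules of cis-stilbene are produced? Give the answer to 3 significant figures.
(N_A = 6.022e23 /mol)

Moles of photons: 4.86e20 / 6.022e23 = 8.070e-4 mol.
Fraction absorbed: 1 − 10^(−1.51) = 0.9691.
Photons absorbed: 0.9691 × 8.070e-4 = 7.821e-4 mol.
Product: Φ × n_abs = 0.38 × 7.821e-4 = 2.972e-4 mol.
As a count: 2.972e-4 × 6.022e23 = 1.79e20.

1.79e20 molecules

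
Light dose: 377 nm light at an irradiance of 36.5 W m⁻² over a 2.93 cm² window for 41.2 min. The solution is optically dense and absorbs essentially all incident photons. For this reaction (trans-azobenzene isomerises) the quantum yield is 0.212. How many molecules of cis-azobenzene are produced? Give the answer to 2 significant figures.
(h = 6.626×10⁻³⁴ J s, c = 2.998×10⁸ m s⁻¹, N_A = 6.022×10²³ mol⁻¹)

Photon energy at 377 nm: hc/λ = (6.626×10⁻³⁴)(2.998×10⁸)/(377×10⁻⁹) = 5.269×10⁻¹⁹ J.
Energy delivered: (36.5 W m⁻²)(2.93×10⁻⁴ m²)(2472 s) = 26.44 J.
Photons incident: 26.44 / 5.269×10⁻¹⁹ = 5.018×10¹⁹, i.e. 5.018×10¹⁹/6.022×10²³ = 8.333×10⁻⁵ mol.
Product: Φ × n_abs = 0.212 × 8.333×10⁻⁵ = 1.767×10⁻⁵ mol.
As a count: 1.767×10⁻⁵ × 6.022×10²³ = 1.1×10¹⁹.

1.1×10¹⁹ molecules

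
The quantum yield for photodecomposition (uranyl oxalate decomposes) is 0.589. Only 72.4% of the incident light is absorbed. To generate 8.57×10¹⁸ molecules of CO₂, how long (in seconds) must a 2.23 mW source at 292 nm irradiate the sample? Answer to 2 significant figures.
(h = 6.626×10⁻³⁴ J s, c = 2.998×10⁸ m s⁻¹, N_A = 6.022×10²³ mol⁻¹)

t ≈ 6100 s

Product: 8.57×10¹⁸ / 6.022×10²³ = 1.423×10⁻⁵ mol.
Photons that must be absorbed: 1.423×10⁻⁵ / 0.589 = 2.416×10⁻⁵ mol.
Incident photons needed: 2.416×10⁻⁵ / 0.724 = 3.337×10⁻⁵ mol.
Photon energy: hc/λ = 6.803×10⁻¹⁹ J; per mole, 4.097×10⁵ J mol⁻¹.
Energy required: 3.337×10⁻⁵ × 4.097×10⁵ = 13.67 J.
Time: 13.67 J / 0.00223 W = 6100 s.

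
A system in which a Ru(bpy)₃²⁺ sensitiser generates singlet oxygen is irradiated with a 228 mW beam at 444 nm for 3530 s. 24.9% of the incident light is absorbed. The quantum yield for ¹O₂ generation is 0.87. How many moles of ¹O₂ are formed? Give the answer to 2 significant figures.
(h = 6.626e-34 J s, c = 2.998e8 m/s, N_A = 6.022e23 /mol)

6.5e-4 mol

Photon energy at 444 nm: hc/λ = (6.626e-34)(2.998e8)/(444e-9) = 4.474e-19 J.
Energy delivered: (228 mW)(3530 s) = 804.8 J.
Photons incident: 804.8 / 4.474e-19 = 1.799e21, i.e. 1.799e21/6.022e23 = 0.002987 mol.
Photons absorbed: 0.249 × 0.002987 = 7.438e-4 mol.
Product: Φ × n_abs = 0.87 × 7.438e-4 = 6.471e-4 mol.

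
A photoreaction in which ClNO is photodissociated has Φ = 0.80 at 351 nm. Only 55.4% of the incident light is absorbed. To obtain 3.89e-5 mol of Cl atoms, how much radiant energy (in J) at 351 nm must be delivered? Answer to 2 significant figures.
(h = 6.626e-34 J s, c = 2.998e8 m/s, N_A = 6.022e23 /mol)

30 J

Photons that must be absorbed: 3.89e-5 / 0.80 = 4.862e-5 mol.
Incident photons needed: 4.862e-5 / 0.554 = 8.776e-5 mol.
Photon energy: hc/λ = 5.659e-19 J; per mole, 3.408e5 J mol⁻¹.
Energy required: 8.776e-5 × 3.408e5 = 30 J.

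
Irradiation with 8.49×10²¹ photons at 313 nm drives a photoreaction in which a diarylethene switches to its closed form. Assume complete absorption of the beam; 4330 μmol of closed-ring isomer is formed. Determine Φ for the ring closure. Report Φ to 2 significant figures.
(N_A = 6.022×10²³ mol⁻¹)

Φ = 0.31

Product: 4330 μmol = 0.00433 mol.
Moles of photons: 8.49×10²¹ / 6.022×10²³ = 0.01410 mol.
Φ = 0.00433 mol / 0.01410 mol photons = 0.31.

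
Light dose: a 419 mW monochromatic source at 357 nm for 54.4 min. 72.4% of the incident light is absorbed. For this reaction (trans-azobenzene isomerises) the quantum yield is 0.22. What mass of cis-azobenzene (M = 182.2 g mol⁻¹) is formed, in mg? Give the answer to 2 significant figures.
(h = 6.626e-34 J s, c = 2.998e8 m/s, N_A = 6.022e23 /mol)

Photon energy at 357 nm: hc/λ = (6.626e-34)(2.998e8)/(357e-9) = 5.564e-19 J.
Energy delivered: (419 mW)(3264 s) = 1368 J.
Photons incident: 1368 / 5.564e-19 = 2.459e21, i.e. 2.459e21/6.022e23 = 0.004083 mol.
Photons absorbed: 0.724 × 0.004083 = 0.002956 mol.
Product: Φ × n_abs = 0.22 × 0.002956 = 6.503e-4 mol.
Mass: 6.503e-4 × 182.2 = 0.1185 g = 120 mg.

120 mg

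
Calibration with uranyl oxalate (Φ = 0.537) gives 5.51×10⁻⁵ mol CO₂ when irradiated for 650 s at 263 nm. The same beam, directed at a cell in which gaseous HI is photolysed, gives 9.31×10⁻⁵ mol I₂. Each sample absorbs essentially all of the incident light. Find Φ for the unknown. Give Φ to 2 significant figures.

Φ = 0.91

Photons absorbed by the actinometer: 5.51×10⁻⁵ / 0.537 = 1.026×10⁻⁴ mol.
Φ(unknown) = 9.31×10⁻⁵ / 1.026×10⁻⁴ = 0.91.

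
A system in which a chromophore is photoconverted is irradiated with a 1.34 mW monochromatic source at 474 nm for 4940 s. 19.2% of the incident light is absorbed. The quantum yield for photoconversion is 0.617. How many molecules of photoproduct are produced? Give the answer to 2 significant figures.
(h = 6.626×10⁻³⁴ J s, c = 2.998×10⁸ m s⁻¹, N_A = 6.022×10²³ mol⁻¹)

1.9×10¹⁸ molecules

Photon energy at 474 nm: hc/λ = (6.626×10⁻³⁴)(2.998×10⁸)/(474×10⁻⁹) = 4.191×10⁻¹⁹ J.
Energy delivered: (1.34 mW)(4940 s) = 6.620 J.
Photons incident: 6.620 / 4.191×10⁻¹⁹ = 1.580×10¹⁹, i.e. 1.580×10¹⁹/6.022×10²³ = 2.624×10⁻⁵ mol.
Photons absorbed: 0.192 × 2.624×10⁻⁵ = 5.038×10⁻⁶ mol.
Product: Φ × n_abs = 0.617 × 5.038×10⁻⁶ = 3.108×10⁻⁶ mol.
As a count: 3.108×10⁻⁶ × 6.022×10²³ = 1.9×10¹⁸.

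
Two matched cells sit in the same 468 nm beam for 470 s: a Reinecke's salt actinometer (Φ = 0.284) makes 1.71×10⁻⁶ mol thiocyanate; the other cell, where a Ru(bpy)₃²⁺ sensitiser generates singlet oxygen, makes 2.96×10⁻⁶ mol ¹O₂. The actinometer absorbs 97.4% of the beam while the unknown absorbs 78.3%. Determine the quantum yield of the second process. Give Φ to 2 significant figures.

Photons absorbed by the actinometer: 1.71×10⁻⁶ / 0.284 = 6.021×10⁻⁶ mol.
Incident flux: 6.021×10⁻⁶ / 0.974 = 6.182×10⁻⁶ einstein.
Absorbed by unknown: 0.783 × 6.182×10⁻⁶ = 4.841×10⁻⁶ mol.
Φ(unknown) = 2.96×10⁻⁶ / 4.841×10⁻⁶ = 0.61.

Φ = 0.61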